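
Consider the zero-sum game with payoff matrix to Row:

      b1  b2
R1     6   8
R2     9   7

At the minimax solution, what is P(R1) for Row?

Row minima: R1 → 6, R2 → 7; maximin = 7.
Column maxima: b1 → 9, b2 → 8; minimax = 8.
7 ≠ 8, so there is no saddle point; optimal play is mixed.
Let Row play R1 with probability p. Expected payoff against b1: 6p + 9(1−p) = −3p + 9; against b2: 8p + 7(1−p) = p + 7.
Setting these equal: −3p + 9 = p + 7 ⇒ −4p = -2 ⇒ p = 1/2, and the value is (-3)·(1/2) + 9 = 15/2.
For Column: with q = P(b1), equating R1's and R2's payoffs gives −2q + 8 = 2q + 7 ⇒ q = 1/4.

1/2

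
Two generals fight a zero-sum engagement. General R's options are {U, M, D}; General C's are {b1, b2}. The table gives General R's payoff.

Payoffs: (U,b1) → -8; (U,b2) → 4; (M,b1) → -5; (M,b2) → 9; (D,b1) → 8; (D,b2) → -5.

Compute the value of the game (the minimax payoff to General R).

Row minima: U → -8, M → -5, D → -5; maximin = -5.
Column maxima: b1 → 8, b2 → 9; minimax = 8.
-5 ≠ 8, so there is no saddle point; optimal play is mixed.
U is strictly dominated by M, so General R never plays it.
On the remaining 2×2 (M, D vs b1, b2):
Let General R play M with probability p. Expected payoff against b1: (-5)p + 8(1−p) = −13p + 8; against b2: 9p + (-5)(1−p) = 14p − 5.
Setting these equal: −13p + 8 = 14p − 5 ⇒ −27p = -13 ⇒ p = 13/27, and the value is (-13)·(13/27) + 8 = 47/27.
For General C: with q = P(b1), equating M's and D's payoffs gives −14q + 9 = 13q − 5 ⇒ q = 14/27.

47/27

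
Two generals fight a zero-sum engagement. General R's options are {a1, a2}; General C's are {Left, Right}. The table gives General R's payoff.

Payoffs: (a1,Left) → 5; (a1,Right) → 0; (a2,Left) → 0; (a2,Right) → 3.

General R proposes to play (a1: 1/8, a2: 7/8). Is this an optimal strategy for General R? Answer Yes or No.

Against Left this mix gives (1/8)·5 + (7/8)·0 = 5/8.
Against Right this mix gives (1/8)·0 + (7/8)·3 = 21/8.
General C will play Left, holding General R to 5/8. Shifting weight toward the row that does better against Left would raise this floor (the equalizing mix achieves 15/8 against both Left and Right), so the proposed strategy is not optimal.

No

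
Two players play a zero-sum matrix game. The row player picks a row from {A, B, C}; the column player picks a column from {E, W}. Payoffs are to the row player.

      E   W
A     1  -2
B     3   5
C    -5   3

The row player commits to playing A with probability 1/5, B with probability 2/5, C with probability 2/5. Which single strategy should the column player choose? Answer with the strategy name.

If the column player plays E, the row player's expected payoff is (1/5)·1 + (2/5)·3 + (2/5)·(-5) = -3/5.
If the column player plays W, the row player's expected payoff is (1/5)·(-2) + (2/5)·5 + (2/5)·3 = 14/5.
The column player minimizes the row player's payoff; the smallest is -3/5, so the best response is E.

E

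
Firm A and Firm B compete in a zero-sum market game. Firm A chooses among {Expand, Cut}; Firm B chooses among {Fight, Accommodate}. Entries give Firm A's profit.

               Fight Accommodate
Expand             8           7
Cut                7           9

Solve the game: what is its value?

23/3

Row minima: Expand → 7, Cut → 7; maximin = 7.
Column maxima: Fight → 8, Accommodate → 9; minimax = 8.
7 ≠ 8, so there is no saddle point; optimal play is mixed.
Let Firm A play Expand with probability p. Expected payoff against Fight: 8p + 7(1−p) = p + 7; against Accommodate: 7p + 9(1−p) = −2p + 9.
Setting these equal: p + 7 = −2p + 9 ⇒ 3p = 2 ⇒ p = 2/3, and the value is (1)·(2/3) + 7 = 23/3.
For Firm B: with q = P(Fight), equating Expand's and Cut's payoffs gives q + 7 = −2q + 9 ⇒ q = 2/3.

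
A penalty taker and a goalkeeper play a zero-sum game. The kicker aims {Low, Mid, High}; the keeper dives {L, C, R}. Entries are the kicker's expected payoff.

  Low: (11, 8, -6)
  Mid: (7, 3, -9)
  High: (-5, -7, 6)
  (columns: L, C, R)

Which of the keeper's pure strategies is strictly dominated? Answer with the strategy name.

C holds the kicker's payoff strictly below L in every row: 8 < 11, 3 < 7, -7 < -5.
So L is strictly dominated for the keeper.

L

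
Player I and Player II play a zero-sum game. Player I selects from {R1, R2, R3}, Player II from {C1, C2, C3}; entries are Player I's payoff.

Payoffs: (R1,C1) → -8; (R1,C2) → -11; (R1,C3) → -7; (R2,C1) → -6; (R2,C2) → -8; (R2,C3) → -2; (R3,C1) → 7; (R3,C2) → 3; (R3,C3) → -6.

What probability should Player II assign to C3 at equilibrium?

Row minima: R1 → -11, R2 → -8, R3 → -6; maximin = -6.
Column maxima: C1 → 7, C2 → 3, C3 → -2; minimax = -2.
-6 ≠ -2, so there is no saddle point; optimal play is mixed.
R1 is strictly dominated by R2, so Player I never plays it.
C1 is strictly dominated by C2 (it gives Player I strictly more in every row), so Player II never plays it.
On the remaining 2×2 (R2, R3 vs C2, C3):
Let Player I play R2 with probability p. Expected payoff against C2: (-8)p + 3(1−p) = −11p + 3; against C3: (-2)p + (-6)(1−p) = 4p − 6.
Setting these equal: −11p + 3 = 4p − 6 ⇒ −15p = -9 ⇒ p = 3/5, and the value is (-11)·(3/5) + 3 = -18/5.
For Player II: with q = P(C2), equating R2's and R3's payoffs gives −6q − 2 = 9q − 6 ⇒ q = 4/15.

11/15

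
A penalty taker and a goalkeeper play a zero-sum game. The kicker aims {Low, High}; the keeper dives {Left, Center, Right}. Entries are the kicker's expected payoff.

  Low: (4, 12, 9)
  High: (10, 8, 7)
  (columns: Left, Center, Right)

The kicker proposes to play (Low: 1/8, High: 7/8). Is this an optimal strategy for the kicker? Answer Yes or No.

No

Against Left this mix gives (1/8)·4 + (7/8)·10 = 37/4.
Against Center this mix gives (1/8)·12 + (7/8)·8 = 17/2.
Against Right this mix gives (1/8)·9 + (7/8)·7 = 29/4.
The keeper will play Right, holding the kicker to 29/4. Shifting weight toward the row that does better against Right would raise this floor (the equalizing mix achieves 31/4 against both Right and Left), so the proposed strategy is not optimal.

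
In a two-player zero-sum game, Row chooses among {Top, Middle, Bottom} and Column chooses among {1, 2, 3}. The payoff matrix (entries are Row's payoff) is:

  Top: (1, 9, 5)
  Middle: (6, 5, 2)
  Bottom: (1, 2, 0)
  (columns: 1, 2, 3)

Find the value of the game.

Row minima: Top → 1, Middle → 2, Bottom → 0; maximin = 2.
Column maxima: 1 → 6, 2 → 9, 3 → 5; minimax = 5.
2 ≠ 5, so there is no saddle point; optimal play is mixed.
Bottom is strictly dominated by Middle, so Row never plays it.
2 is strictly dominated by 3 (it gives Row strictly more in every row), so Column never plays it.
On the remaining 2×2 (Top, Middle vs 1, 3):
Let Row play Top with probability p. Expected payoff against 1: 1p + 6(1−p) = −5p + 6; against 3: 5p + 2(1−p) = 3p + 2.
Setting these equal: −5p + 6 = 3p + 2 ⇒ −8p = -4 ⇒ p = 1/2, and the value is (-5)·(1/2) + 6 = 7/2.
For Column: with q = P(1), equating Top's and Middle's payoffs gives −4q + 5 = 4q + 2 ⇒ q = 3/8.

7/2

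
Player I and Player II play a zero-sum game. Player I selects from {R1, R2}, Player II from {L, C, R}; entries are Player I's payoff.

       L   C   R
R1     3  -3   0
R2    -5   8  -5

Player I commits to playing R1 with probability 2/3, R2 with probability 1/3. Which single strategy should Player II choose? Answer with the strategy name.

R

If Player II plays L, Player I's expected payoff is (2/3)·3 + (1/3)·(-5) = 1/3.
If Player II plays C, Player I's expected payoff is (2/3)·(-3) + (1/3)·8 = 2/3.
If Player II plays R, Player I's expected payoff is (2/3)·0 + (1/3)·(-5) = -5/3.
Player II minimizes Player I's payoff; the smallest is -5/3, so the best response is R.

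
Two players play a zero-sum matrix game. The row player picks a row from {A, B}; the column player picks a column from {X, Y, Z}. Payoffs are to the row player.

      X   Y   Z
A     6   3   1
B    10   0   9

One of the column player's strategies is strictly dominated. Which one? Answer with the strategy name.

Y holds the row player's payoff strictly below X in every row: 3 < 6, 0 < 10.
So X is strictly dominated for the column player.

X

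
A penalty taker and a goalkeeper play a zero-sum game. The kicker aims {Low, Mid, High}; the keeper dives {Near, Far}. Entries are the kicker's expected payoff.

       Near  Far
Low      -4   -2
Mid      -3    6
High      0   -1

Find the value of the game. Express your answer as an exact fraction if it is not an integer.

Row minima: Low → -4, Mid → -3, High → -1; maximin = -1.
Column maxima: Near → 0, Far → 6; minimax = 0.
-1 ≠ 0, so there is no saddle point; optimal play is mixed.
Low is strictly dominated by Mid, so the kicker never plays it.
On the remaining 2×2 (Mid, High vs Near, Far):
Let the kicker play Mid with probability p. Expected payoff against Near: (-3)p + 0(1−p) = −3p; against Far: 6p + (-1)(1−p) = 7p − 1.
Setting these equal: −3p = 7p − 1 ⇒ −10p = -1 ⇒ p = 1/10, and the value is (-3)·(1/10) = -3/10.
For the keeper: with q = P(Near), equating Mid's and High's payoffs gives −9q + 6 = q − 1 ⇒ q = 7/10.

-3/10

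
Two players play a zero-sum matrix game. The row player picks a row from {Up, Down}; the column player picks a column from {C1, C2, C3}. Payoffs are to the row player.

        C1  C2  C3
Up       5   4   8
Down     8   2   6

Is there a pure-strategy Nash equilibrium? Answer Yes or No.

Yes

Row minima: Up → 4, Down → 2; maximin = 4.
Column maxima: C1 → 8, C2 → 4, C3 → 8; minimax = 4.
maximin = minimax = 4, so a saddle point exists.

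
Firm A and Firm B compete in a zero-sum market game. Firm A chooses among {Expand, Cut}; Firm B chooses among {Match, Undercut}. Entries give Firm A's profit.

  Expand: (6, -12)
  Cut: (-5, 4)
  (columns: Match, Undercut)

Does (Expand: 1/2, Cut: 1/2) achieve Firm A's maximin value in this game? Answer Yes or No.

No

Against Match this mix gives (1/2)·6 + (1/2)·(-5) = 1/2.
Against Undercut this mix gives (1/2)·(-12) + (1/2)·4 = -4.
Firm B will play Undercut, holding Firm A to -4. Shifting weight toward the row that does better against Undercut would raise this floor (the equalizing mix achieves -4/3 against both Undercut and Match), so the proposed strategy is not optimal.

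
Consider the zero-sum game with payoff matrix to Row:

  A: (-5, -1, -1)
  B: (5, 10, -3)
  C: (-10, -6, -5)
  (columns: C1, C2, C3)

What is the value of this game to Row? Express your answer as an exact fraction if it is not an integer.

Row minima: A → -5, B → -3, C → -10; maximin = -3.
Column maxima: C1 → 5, C2 → 10, C3 → -1; minimax = -1.
-3 ≠ -1, so there is no saddle point; optimal play is mixed.
C is strictly dominated by A, so Row never plays it.
C2 is strictly dominated by C1 (it gives Row strictly more in every row), so Column never plays it.
On the remaining 2×2 (A, B vs C1, C3):
Let Row play A with probability p. Expected payoff against C1: (-5)p + 5(1−p) = −10p + 5; against C3: (-1)p + (-3)(1−p) = 2p − 3.
Setting these equal: −10p + 5 = 2p − 3 ⇒ −12p = -8 ⇒ p = 2/3, and the value is (-10)·(2/3) + 5 = -5/3.
For Column: with q = P(C1), equating A's and B's payoffs gives −4q − 1 = 8q − 3 ⇒ q = 1/6.

-5/3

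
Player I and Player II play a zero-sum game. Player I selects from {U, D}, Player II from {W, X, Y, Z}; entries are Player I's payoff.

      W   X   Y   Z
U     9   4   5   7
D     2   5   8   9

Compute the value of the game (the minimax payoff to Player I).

37/8

Row minima: U → 4, D → 2; maximin = 4.
Column maxima: W → 9, X → 5, Y → 8, Z → 9; minimax = 5.
4 ≠ 5, so there is no saddle point; optimal play is mixed.
Y is strictly dominated by X (it gives Player I strictly more in every row), so Player II never plays it.
Z is strictly dominated by X (it gives Player I strictly more in every row), so Player II never plays it.
On the remaining 2×2 (U, D vs W, X):
Let Player I play U with probability p. Expected payoff against W: 9p + 2(1−p) = 7p + 2; against X: 4p + 5(1−p) = −p + 5.
Setting these equal: 7p + 2 = −p + 5 ⇒ 8p = 3 ⇒ p = 3/8, and the value is (7)·(3/8) + 2 = 37/8.
For Player II: with q = P(W), equating U's and D's payoffs gives 5q + 4 = −3q + 5 ⇒ q = 1/8.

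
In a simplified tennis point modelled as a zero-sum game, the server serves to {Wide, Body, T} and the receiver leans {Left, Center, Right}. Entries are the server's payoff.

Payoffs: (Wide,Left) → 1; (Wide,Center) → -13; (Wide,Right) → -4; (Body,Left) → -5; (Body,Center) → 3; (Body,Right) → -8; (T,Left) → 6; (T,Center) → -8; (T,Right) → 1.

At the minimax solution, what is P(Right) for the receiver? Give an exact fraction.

11/20

Row minima: Wide → -13, Body → -8, T → -8; maximin = -8.
Column maxima: Left → 6, Center → 3, Right → 1; minimax = 1.
-8 ≠ 1, so there is no saddle point; optimal play is mixed.
Wide is strictly dominated by T, so the server never plays it.
Left is strictly dominated by Right (it gives the server strictly more in every row), so the receiver never plays it.
On the remaining 2×2 (Body, T vs Center, Right):
Let the server play Body with probability p. Expected payoff against Center: 3p + (-8)(1−p) = 11p − 8; against Right: (-8)p + 1(1−p) = −9p + 1.
Setting these equal: 11p − 8 = −9p + 1 ⇒ 20p = 9 ⇒ p = 9/20, and the value is (11)·(9/20) − 8 = -61/20.
For the receiver: with q = P(Center), equating Body's and T's payoffs gives 11q − 8 = −9q + 1 ⇒ q = 9/20.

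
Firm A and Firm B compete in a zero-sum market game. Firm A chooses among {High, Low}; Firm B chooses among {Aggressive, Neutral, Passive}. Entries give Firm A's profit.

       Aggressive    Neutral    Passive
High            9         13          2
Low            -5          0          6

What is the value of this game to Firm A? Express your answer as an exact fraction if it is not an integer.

Row minima: High → 2, Low → -5; maximin = 2.
Column maxima: Aggressive → 9, Neutral → 13, Passive → 6; minimax = 6.
2 ≠ 6, so there is no saddle point; optimal play is mixed.
Neutral is strictly dominated by Aggressive (it gives Firm A strictly more in every row), so Firm B never plays it.
On the remaining 2×2 (High, Low vs Aggressive, Passive):
Let Firm A play High with probability p. Expected payoff against Aggressive: 9p + (-5)(1−p) = 14p − 5; against Passive: 2p + 6(1−p) = −4p + 6.
Setting these equal: 14p − 5 = −4p + 6 ⇒ 18p = 11 ⇒ p = 11/18, and the value is (14)·(11/18) − 5 = 32/9.
For Firm B: with q = P(Aggressive), equating High's and Low's payoffs gives 7q + 2 = −11q + 6 ⇒ q = 2/9.

32/9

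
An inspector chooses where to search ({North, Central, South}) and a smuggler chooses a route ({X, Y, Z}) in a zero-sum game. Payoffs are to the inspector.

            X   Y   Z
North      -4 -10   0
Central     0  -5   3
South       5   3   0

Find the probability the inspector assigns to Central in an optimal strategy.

3/11

Row minima: North → -10, Central → -5, South → 0; maximin = 0.
Column maxima: X → 5, Y → 3, Z → 3; minimax = 3.
0 ≠ 3, so there is no saddle point; optimal play is mixed.
North is strictly dominated by Central, so the inspector never plays it.
X is strictly dominated by Y (it gives the inspector strictly more in every row), so the smuggler never plays it.
On the remaining 2×2 (Central, South vs Y, Z):
Let the inspector play Central with probability p. Expected payoff against Y: (-5)p + 3(1−p) = −8p + 3; against Z: 3p + 0(1−p) = 3p.
Setting these equal: −8p + 3 = 3p ⇒ −11p = -3 ⇒ p = 3/11, and the value is (-8)·(3/11) + 3 = 9/11.
For the smuggler: with q = P(Y), equating Central's and South's payoffs gives −8q + 3 = 3q ⇒ q = 3/11.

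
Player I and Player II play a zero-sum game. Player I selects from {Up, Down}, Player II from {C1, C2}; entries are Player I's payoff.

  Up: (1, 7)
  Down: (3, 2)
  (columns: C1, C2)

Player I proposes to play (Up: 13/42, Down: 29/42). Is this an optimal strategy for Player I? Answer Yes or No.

Against C1 this mix gives (13/42)·1 + (29/42)·3 = 50/21.
Against C2 this mix gives (13/42)·7 + (29/42)·2 = 149/42.
Player II will play C1, holding Player I to 50/21. Shifting weight toward the row that does better against C1 would raise this floor (the equalizing mix achieves 19/7 against both C1 and C2), so the proposed strategy is not optimal.

No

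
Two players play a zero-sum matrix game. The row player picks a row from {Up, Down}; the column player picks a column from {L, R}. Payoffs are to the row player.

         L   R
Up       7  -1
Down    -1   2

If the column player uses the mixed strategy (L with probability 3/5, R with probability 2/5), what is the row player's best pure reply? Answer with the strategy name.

Expected payoff of Up: (3/5)·7 + (2/5)·(-1) = 19/5.
Expected payoff of Down: (3/5)·(-1) + (2/5)·2 = 1/5.
The largest is 19/5, so the row player's best response is Up.

Up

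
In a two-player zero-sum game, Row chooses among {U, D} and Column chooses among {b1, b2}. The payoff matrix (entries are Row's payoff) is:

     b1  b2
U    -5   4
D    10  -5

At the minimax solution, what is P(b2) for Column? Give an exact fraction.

Row minima: U → -5, D → -5; maximin = -5.
Column maxima: b1 → 10, b2 → 4; minimax = 4.
-5 ≠ 4, so there is no saddle point; optimal play is mixed.
Let Row play U with probability p. Expected payoff against b1: (-5)p + 10(1−p) = −15p + 10; against b2: 4p + (-5)(1−p) = 9p − 5.
Setting these equal: −15p + 10 = 9p − 5 ⇒ −24p = -15 ⇒ p = 5/8, and the value is (-15)·(5/8) + 10 = 5/8.
For Column: with q = P(b1), equating U's and D's payoffs gives −9q + 4 = 15q − 5 ⇒ q = 3/8.

5/8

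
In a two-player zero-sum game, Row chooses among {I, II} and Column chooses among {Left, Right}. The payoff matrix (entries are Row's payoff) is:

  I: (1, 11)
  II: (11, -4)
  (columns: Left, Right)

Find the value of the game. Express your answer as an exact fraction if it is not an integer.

5

Row minima: I → 1, II → -4; maximin = 1.
Column maxima: Left → 11, Right → 11; minimax = 11.
1 ≠ 11, so there is no saddle point; optimal play is mixed.
Let Row play I with probability p. Expected payoff against Left: 1p + 11(1−p) = −10p + 11; against Right: 11p + (-4)(1−p) = 15p − 4.
Setting these equal: −10p + 11 = 15p − 4 ⇒ −25p = -15 ⇒ p = 3/5, and the value is (-10)·(3/5) + 11 = 5.
For Column: with q = P(Left), equating I's and II's payoffs gives −10q + 11 = 15q − 4 ⇒ q = 3/5.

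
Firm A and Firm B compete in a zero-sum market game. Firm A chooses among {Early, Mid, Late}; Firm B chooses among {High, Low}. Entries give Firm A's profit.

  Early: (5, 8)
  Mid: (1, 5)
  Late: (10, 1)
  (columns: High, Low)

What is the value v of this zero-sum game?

Row minima: Early → 5, Mid → 1, Late → 1; maximin = 5.
Column maxima: High → 10, Low → 8; minimax = 8.
5 ≠ 8, so there is no saddle point; optimal play is mixed.
Mid is strictly dominated by Early, so Firm A never plays it.
On the remaining 2×2 (Early, Late vs High, Low):
Let Firm A play Early with probability p. Expected payoff against High: 5p + 10(1−p) = −5p + 10; against Low: 8p + 1(1−p) = 7p + 1.
Setting these equal: −5p + 10 = 7p + 1 ⇒ −12p = -9 ⇒ p = 3/4, and the value is (-5)·(3/4) + 10 = 25/4.
For Firm B: with q = P(High), equating Early's and Late's payoffs gives −3q + 8 = 9q + 1 ⇒ q = 7/12.

25/4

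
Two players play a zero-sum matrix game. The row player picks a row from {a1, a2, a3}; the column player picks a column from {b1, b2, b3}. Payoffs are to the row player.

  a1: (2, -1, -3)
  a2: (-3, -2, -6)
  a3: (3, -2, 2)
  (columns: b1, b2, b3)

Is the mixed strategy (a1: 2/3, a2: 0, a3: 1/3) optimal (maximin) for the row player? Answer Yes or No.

Yes

Against b1 this mix gives (2/3)·2 + (1/3)·3 = 7/3.
Against b2 this mix gives (2/3)·(-1) + (1/3)·(-2) = -4/3.
Against b3 this mix gives (2/3)·(-3) + (1/3)·2 = -4/3.
All of the column player's active replies (b2, b3) yield -4/3, and no column does worse for the row player. The mix makes the column player indifferent and guarantees -4/3, so it is optimal.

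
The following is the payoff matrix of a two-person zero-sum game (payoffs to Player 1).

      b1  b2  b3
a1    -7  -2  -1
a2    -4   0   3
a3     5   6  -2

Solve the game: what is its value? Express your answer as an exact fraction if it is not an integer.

1/2

Row minima: a1 → -7, a2 → -4, a3 → -2; maximin = -2.
Column maxima: b1 → 5, b2 → 6, b3 → 3; minimax = 3.
-2 ≠ 3, so there is no saddle point; optimal play is mixed.
a1 is strictly dominated by a2, so Player 1 never plays it.
b2 is strictly dominated by b1 (it gives Player 1 strictly more in every row), so Player 2 never plays it.
On the remaining 2×2 (a2, a3 vs b1, b3):
Let Player 1 play a2 with probability p. Expected payoff against b1: (-4)p + 5(1−p) = −9p + 5; against b3: 3p + (-2)(1−p) = 5p − 2.
Setting these equal: −9p + 5 = 5p − 2 ⇒ −14p = -7 ⇒ p = 1/2, and the value is (-9)·(1/2) + 5 = 1/2.
For Player 2: with q = P(b1), equating a2's and a3's payoffs gives −7q + 3 = 7q − 2 ⇒ q = 5/14.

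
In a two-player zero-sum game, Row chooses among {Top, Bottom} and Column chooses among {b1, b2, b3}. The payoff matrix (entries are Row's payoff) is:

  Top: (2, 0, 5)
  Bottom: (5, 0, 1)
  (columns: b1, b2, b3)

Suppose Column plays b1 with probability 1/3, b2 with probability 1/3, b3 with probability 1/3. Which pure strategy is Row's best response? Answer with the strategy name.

Expected payoff of Top: (1/3)·2 + (1/3)·0 + (1/3)·5 = 7/3.
Expected payoff of Bottom: (1/3)·5 + (1/3)·0 + (1/3)·1 = 2.
The largest is 7/3, so Row's best response is Top.

Top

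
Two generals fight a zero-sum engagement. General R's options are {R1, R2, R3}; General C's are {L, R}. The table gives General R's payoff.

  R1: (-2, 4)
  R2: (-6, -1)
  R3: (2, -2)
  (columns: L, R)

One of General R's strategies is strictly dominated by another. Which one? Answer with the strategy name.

R1 gives a strictly higher payoff than R2 against every column: -2 > -6, 4 > -1.
So R2 is strictly dominated and General R never plays it.

R2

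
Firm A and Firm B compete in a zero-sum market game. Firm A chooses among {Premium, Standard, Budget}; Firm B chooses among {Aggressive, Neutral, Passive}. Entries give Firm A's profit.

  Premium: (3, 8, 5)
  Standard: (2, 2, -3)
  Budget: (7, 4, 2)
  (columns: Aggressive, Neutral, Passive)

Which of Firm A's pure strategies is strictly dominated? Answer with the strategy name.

Standard

Premium gives a strictly higher payoff than Standard against every column: 3 > 2, 8 > 2, 5 > -3.
So Standard is strictly dominated and Firm A never plays it.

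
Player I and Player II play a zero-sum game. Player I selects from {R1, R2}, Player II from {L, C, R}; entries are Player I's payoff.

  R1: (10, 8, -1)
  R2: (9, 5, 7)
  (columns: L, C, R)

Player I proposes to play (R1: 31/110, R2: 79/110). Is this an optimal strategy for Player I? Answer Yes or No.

No

Against L this mix gives (31/110)·10 + (79/110)·9 = 1021/110.
Against C this mix gives (31/110)·8 + (79/110)·5 = 643/110.
Against R this mix gives (31/110)·(-1) + (79/110)·7 = 261/55.
Player II will play R, holding Player I to 261/55. Shifting weight toward the row that does better against R would raise this floor (the equalizing mix achieves 61/11 against both R and C), so the proposed strategy is not optimal.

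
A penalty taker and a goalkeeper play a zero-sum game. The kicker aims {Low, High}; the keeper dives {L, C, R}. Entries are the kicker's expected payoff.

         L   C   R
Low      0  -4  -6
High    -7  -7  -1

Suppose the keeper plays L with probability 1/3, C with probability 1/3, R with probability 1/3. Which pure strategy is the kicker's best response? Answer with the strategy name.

Expected payoff of Low: (1/3)·0 + (1/3)·(-4) + (1/3)·(-6) = -10/3.
Expected payoff of High: (1/3)·(-7) + (1/3)·(-7) + (1/3)·(-1) = -5.
The largest is -10/3, so the kicker's best response is Low.

Low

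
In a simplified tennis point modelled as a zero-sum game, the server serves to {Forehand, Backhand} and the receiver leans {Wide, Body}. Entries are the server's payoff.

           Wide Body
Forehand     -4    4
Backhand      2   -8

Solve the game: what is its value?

Row minima: Forehand → -4, Backhand → -8; maximin = -4.
Column maxima: Wide → 2, Body → 4; minimax = 2.
-4 ≠ 2, so there is no saddle point; optimal play is mixed.
Let the server play Forehand with probability p. Expected payoff against Wide: (-4)p + 2(1−p) = −6p + 2; against Body: 4p + (-8)(1−p) = 12p − 8.
Setting these equal: −6p + 2 = 12p − 8 ⇒ −18p = -10 ⇒ p = 5/9, and the value is (-6)·(5/9) + 2 = -4/3.
For the receiver: with q = P(Wide), equating Forehand's and Backhand's payoffs gives −8q + 4 = 10q − 8 ⇒ q = 2/3.

-4/3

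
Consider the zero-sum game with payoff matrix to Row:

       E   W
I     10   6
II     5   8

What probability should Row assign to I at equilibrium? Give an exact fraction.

Row minima: I → 6, II → 5; maximin = 6.
Column maxima: E → 10, W → 8; minimax = 8.
6 ≠ 8, so there is no saddle point; optimal play is mixed.
Let Row play I with probability p. Expected payoff against E: 10p + 5(1−p) = 5p + 5; against W: 6p + 8(1−p) = −2p + 8.
Setting these equal: 5p + 5 = −2p + 8 ⇒ 7p = 3 ⇒ p = 3/7, and the value is (5)·(3/7) + 5 = 50/7.
For Column: with q = P(E), equating I's and II's payoffs gives 4q + 6 = −3q + 8 ⇒ q = 2/7.

3/7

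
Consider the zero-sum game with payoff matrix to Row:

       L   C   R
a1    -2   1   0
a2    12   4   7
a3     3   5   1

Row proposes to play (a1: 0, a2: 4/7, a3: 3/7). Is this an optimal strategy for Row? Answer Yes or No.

Against L this mix gives (4/7)·12 + (3/7)·3 = 57/7.
Against C this mix gives (4/7)·4 + (3/7)·5 = 31/7.
Against R this mix gives (4/7)·7 + (3/7)·1 = 31/7.
All of Column's active replies (C, R) yield 31/7, and no column does worse for Row. The mix makes Column indifferent and guarantees 31/7, so it is optimal.

Yes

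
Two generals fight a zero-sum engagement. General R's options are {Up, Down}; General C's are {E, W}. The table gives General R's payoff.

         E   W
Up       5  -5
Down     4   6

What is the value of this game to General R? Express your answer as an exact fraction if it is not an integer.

Row minima: Up → -5, Down → 4; maximin = 4.
Column maxima: E → 5, W → 6; minimax = 5.
4 ≠ 5, so there is no saddle point; optimal play is mixed.
Let General R play Up with probability p. Expected payoff against E: 5p + 4(1−p) = p + 4; against W: (-5)p + 6(1−p) = −11p + 6.
Setting these equal: p + 4 = −11p + 6 ⇒ 12p = 2 ⇒ p = 1/6, and the value is (1)·(1/6) + 4 = 25/6.
For General C: with q = P(E), equating Up's and Down's payoffs gives 10q − 5 = −2q + 6 ⇒ q = 11/12.

25/6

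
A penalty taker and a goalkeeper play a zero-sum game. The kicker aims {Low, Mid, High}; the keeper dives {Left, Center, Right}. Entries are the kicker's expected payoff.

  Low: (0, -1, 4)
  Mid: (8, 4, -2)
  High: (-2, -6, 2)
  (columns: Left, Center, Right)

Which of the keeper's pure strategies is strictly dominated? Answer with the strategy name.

Left

Center holds the kicker's payoff strictly below Left in every row: -1 < 0, 4 < 8, -6 < -2.
So Left is strictly dominated for the keeper.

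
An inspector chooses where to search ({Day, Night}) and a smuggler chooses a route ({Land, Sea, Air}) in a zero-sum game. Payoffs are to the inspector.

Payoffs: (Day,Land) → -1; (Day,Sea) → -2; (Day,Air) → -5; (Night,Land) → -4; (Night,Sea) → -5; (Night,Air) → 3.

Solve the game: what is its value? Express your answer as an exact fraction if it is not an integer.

-31/11

Row minima: Day → -5, Night → -5; maximin = -5.
Column maxima: Land → -1, Sea → -2, Air → 3; minimax = -2.
-5 ≠ -2, so there is no saddle point; optimal play is mixed.
Land is strictly dominated by Sea (it gives the inspector strictly more in every row), so the smuggler never plays it.
On the remaining 2×2 (Day, Night vs Sea, Air):
Let the inspector play Day with probability p. Expected payoff against Sea: (-2)p + (-5)(1−p) = 3p − 5; against Air: (-5)p + 3(1−p) = −8p + 3.
Setting these equal: 3p − 5 = −8p + 3 ⇒ 11p = 8 ⇒ p = 8/11, and the value is (3)·(8/11) − 5 = -31/11.
For the smuggler: with q = P(Sea), equating Day's and Night's payoffs gives 3q − 5 = −8q + 3 ⇒ q = 8/11.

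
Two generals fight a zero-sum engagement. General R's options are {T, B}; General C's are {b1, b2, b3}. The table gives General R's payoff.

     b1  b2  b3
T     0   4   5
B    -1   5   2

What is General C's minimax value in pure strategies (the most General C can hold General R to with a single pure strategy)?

Column maxima: b1 → 0, b2 → 5, b3 → 5.
The smallest of these is 0.

0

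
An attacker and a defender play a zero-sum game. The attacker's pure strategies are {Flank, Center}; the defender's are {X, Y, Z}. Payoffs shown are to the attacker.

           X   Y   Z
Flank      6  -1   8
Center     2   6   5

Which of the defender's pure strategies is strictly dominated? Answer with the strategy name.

X holds the attacker's payoff strictly below Z in every row: 6 < 8, 2 < 5.
So Z is strictly dominated for the defender.

Z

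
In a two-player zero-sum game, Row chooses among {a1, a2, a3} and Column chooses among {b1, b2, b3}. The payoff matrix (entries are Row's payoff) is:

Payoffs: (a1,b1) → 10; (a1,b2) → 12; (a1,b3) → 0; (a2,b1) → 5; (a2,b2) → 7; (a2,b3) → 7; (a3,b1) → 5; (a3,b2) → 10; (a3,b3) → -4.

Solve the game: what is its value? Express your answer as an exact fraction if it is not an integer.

Row minima: a1 → 0, a2 → 5, a3 → -4; maximin = 5.
Column maxima: b1 → 10, b2 → 12, b3 → 7; minimax = 7.
5 ≠ 7, so there is no saddle point; optimal play is mixed.
a3 is strictly dominated by a1, so Row never plays it.
b2 is strictly dominated by b1 (it gives Row strictly more in every row), so Column never plays it.
On the remaining 2×2 (a1, a2 vs b1, b3):
Let Row play a1 with probability p. Expected payoff against b1: 10p + 5(1−p) = 5p + 5; against b3: 0p + 7(1−p) = −7p + 7.
Setting these equal: 5p + 5 = −7p + 7 ⇒ 12p = 2 ⇒ p = 1/6, and the value is (5)·(1/6) + 5 = 35/6.
For Column: with q = P(b1), equating a1's and a2's payoffs gives 10q = −2q + 7 ⇒ q = 7/12.

35/6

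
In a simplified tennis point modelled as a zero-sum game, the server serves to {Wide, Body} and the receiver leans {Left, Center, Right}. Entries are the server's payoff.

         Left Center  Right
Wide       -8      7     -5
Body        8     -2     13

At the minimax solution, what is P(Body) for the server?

3/5

Row minima: Wide → -8, Body → -2; maximin = -2.
Column maxima: Left → 8, Center → 7, Right → 13; minimax = 7.
-2 ≠ 7, so there is no saddle point; optimal play is mixed.
Right is strictly dominated by Left (it gives the server strictly more in every row), so the receiver never plays it.
On the remaining 2×2 (Wide, Body vs Left, Center):
Let the server play Wide with probability p. Expected payoff against Left: (-8)p + 8(1−p) = −16p + 8; against Center: 7p + (-2)(1−p) = 9p − 2.
Setting these equal: −16p + 8 = 9p − 2 ⇒ −25p = -10 ⇒ p = 2/5, and the value is (-16)·(2/5) + 8 = 8/5.
For the receiver: with q = P(Left), equating Wide's and Body's payoffs gives −15q + 7 = 10q − 2 ⇒ q = 9/25.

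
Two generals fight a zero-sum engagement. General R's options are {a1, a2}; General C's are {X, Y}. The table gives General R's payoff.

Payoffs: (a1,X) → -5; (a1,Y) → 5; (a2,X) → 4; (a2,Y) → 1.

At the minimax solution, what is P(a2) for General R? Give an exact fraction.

Row minima: a1 → -5, a2 → 1; maximin = 1.
Column maxima: X → 4, Y → 5; minimax = 4.
1 ≠ 4, so there is no saddle point; optimal play is mixed.
Let General R play a1 with probability p. Expected payoff against X: (-5)p + 4(1−p) = −9p + 4; against Y: 5p + 1(1−p) = 4p + 1.
Setting these equal: −9p + 4 = 4p + 1 ⇒ −13p = -3 ⇒ p = 3/13, and the value is (-9)·(3/13) + 4 = 25/13.
For General C: with q = P(X), equating a1's and a2's payoffs gives −10q + 5 = 3q + 1 ⇒ q = 4/13.

10/13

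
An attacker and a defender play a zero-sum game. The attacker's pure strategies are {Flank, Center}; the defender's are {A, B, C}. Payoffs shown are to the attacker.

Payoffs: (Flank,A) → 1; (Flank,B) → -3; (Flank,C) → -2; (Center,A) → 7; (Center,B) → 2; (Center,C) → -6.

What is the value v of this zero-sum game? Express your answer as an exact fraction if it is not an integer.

-22/9

Row minima: Flank → -3, Center → -6; maximin = -3.
Column maxima: A → 7, B → 2, C → -2; minimax = -2.
-3 ≠ -2, so there is no saddle point; optimal play is mixed.
A is strictly dominated by B (it gives the attacker strictly more in every row), so the defender never plays it.
On the remaining 2×2 (Flank, Center vs B, C):
Let the attacker play Flank with probability p. Expected payoff against B: (-3)p + 2(1−p) = −5p + 2; against C: (-2)p + (-6)(1−p) = 4p − 6.
Setting these equal: −5p + 2 = 4p − 6 ⇒ −9p = -8 ⇒ p = 8/9, and the value is (-5)·(8/9) + 2 = -22/9.
For the defender: with q = P(B), equating Flank's and Center's payoffs gives −q − 2 = 8q − 6 ⇒ q = 4/9.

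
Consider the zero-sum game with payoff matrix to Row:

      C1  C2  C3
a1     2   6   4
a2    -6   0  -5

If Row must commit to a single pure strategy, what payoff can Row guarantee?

2

Row minima: a1 → 2, a2 → -6.
The best of these is 2.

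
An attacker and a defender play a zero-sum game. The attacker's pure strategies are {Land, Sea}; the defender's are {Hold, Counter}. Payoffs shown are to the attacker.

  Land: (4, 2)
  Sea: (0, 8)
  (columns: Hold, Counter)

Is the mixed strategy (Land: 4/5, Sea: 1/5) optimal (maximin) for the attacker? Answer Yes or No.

Yes

Against Hold this mix gives (4/5)·4 + (1/5)·0 = 16/5.
Against Counter this mix gives (4/5)·2 + (1/5)·8 = 16/5.
All of the defender's active replies (Hold, Counter) yield 16/5, and no column does worse for the attacker. The mix makes the defender indifferent and guarantees 16/5, so it is optimal.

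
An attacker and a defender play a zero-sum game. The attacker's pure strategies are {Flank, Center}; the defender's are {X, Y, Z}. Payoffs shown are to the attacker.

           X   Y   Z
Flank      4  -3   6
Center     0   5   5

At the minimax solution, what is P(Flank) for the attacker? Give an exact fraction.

5/12

Row minima: Flank → -3, Center → 0; maximin = 0.
Column maxima: X → 4, Y → 5, Z → 6; minimax = 4.
0 ≠ 4, so there is no saddle point; optimal play is mixed.
Z is strictly dominated by X (it gives the attacker strictly more in every row), so the defender never plays it.
On the remaining 2×2 (Flank, Center vs X, Y):
Let the attacker play Flank with probability p. Expected payoff against X: 4p + 0(1−p) = 4p; against Y: (-3)p + 5(1−p) = −8p + 5.
Setting these equal: 4p = −8p + 5 ⇒ 12p = 5 ⇒ p = 5/12, and the value is (4)·(5/12) = 5/3.
For the defender: with q = P(X), equating Flank's and Center's payoffs gives 7q − 3 = −5q + 5 ⇒ q = 2/3.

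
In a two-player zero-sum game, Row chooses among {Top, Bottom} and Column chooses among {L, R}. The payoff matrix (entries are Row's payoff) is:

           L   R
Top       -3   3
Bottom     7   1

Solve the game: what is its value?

Row minima: Top → -3, Bottom → 1; maximin = 1.
Column maxima: L → 7, R → 3; minimax = 3.
1 ≠ 3, so there is no saddle point; optimal play is mixed.
Let Row play Top with probability p. Expected payoff against L: (-3)p + 7(1−p) = −10p + 7; against R: 3p + 1(1−p) = 2p + 1.
Setting these equal: −10p + 7 = 2p + 1 ⇒ −12p = -6 ⇒ p = 1/2, and the value is (-10)·(1/2) + 7 = 2.
For Column: with q = P(L), equating Top's and Bottom's payoffs gives −6q + 3 = 6q + 1 ⇒ q = 1/6.

2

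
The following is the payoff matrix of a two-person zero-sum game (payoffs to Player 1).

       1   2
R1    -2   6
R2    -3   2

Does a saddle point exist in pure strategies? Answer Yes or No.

Row minima: R1 → -2, R2 → -3; maximin = -2.
Column maxima: 1 → -2, 2 → 6; minimax = -2.
maximin = minimax = -2, so a saddle point exists.

Yes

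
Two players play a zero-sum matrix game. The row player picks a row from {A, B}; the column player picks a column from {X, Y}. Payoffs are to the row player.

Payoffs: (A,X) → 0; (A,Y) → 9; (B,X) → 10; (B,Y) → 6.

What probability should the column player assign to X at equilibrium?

Row minima: A → 0, B → 6; maximin = 6.
Column maxima: X → 10, Y → 9; minimax = 9.
6 ≠ 9, so there is no saddle point; optimal play is mixed.
Let the row player play A with probability p. Expected payoff against X: 0p + 10(1−p) = −10p + 10; against Y: 9p + 6(1−p) = 3p + 6.
Setting these equal: −10p + 10 = 3p + 6 ⇒ −13p = -4 ⇒ p = 4/13, and the value is (-10)·(4/13) + 10 = 90/13.
For the column player: with q = P(X), equating A's and B's payoffs gives −9q + 9 = 4q + 6 ⇒ q = 3/13.

3/13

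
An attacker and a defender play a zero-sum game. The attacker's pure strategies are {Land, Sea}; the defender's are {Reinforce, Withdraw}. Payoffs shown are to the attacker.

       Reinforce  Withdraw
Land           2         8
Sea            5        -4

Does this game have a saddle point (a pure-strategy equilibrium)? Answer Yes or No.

Row minima: Land → 2, Sea → -4; maximin = 2.
Column maxima: Reinforce → 5, Withdraw → 8; minimax = 5.
2 ≠ 5, so no pure-strategy equilibrium exists.

No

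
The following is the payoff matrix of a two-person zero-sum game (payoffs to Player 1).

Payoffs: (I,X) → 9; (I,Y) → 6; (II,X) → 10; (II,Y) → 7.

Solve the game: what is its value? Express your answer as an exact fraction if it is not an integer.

7

Row minima: I → 6, II → 7; maximin = 7.
Column maxima: X → 10, Y → 7; minimax = 7.
Since maximin = minimax = 7, there is a saddle point and the value is 7.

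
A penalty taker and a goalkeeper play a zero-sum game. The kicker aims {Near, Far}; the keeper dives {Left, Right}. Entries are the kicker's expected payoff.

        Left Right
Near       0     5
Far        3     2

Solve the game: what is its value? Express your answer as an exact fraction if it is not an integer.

Row minima: Near → 0, Far → 2; maximin = 2.
Column maxima: Left → 3, Right → 5; minimax = 3.
2 ≠ 3, so there is no saddle point; optimal play is mixed.
Let the kicker play Near with probability p. Expected payoff against Left: 0p + 3(1−p) = −3p + 3; against Right: 5p + 2(1−p) = 3p + 2.
Setting these equal: −3p + 3 = 3p + 2 ⇒ −6p = -1 ⇒ p = 1/6, and the value is (-3)·(1/6) + 3 = 5/2.
For the keeper: with q = P(Left), equating Near's and Far's payoffs gives −5q + 5 = q + 2 ⇒ q = 1/2.

5/2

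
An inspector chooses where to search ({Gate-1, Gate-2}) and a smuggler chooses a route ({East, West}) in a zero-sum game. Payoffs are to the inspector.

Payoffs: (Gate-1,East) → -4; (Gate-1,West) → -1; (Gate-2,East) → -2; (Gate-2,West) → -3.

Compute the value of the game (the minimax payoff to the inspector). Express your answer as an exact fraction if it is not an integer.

Row minima: Gate-1 → -4, Gate-2 → -3; maximin = -3.
Column maxima: East → -2, West → -1; minimax = -2.
-3 ≠ -2, so there is no saddle point; optimal play is mixed.
Let the inspector play Gate-1 with probability p. Expected payoff against East: (-4)p + (-2)(1−p) = −2p − 2; against West: (-1)p + (-3)(1−p) = 2p − 3.
Setting these equal: −2p − 2 = 2p − 3 ⇒ −4p = -1 ⇒ p = 1/4, and the value is (-2)·(1/4) − 2 = -5/2.
For the smuggler: with q = P(East), equating Gate-1's and Gate-2's payoffs gives −3q − 1 = q − 3 ⇒ q = 1/2.

-5/2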